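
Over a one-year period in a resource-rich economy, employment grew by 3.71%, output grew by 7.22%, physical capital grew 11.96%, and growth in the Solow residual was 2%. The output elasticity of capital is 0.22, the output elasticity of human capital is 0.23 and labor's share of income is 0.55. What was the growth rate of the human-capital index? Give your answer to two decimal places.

Labor's share = 1 − 0.22 − 0.23 = 0.55.
gY = gA + 0.22×11.96 + 0.55×3.71 + 0.23×g.
0.23×g = 7.22 − 2 − 4.6717 = 0.5483.
g = 0.5483 / 0.23 = 2.3839%.

The human-capital index growth was 2.38%.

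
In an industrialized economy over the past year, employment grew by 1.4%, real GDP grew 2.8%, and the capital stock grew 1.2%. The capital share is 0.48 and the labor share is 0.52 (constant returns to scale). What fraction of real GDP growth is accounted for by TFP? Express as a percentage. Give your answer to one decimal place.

53.4%

Labor's share = 1 − 0.48 = 0.52.
The capital stock: 0.48 × 1.2 = 0.576 pp.
Employment: 0.52 × 1.4 = 0.728 pp.
TFP growth = 2.8 − 1.304 = 1.496%.
TFP share of growth = 1.496 / 2.8 × 100 = 53.429%.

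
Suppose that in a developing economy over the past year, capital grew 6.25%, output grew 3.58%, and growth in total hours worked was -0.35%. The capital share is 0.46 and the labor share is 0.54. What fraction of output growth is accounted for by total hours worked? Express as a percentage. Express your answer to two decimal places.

Total hours worked accounted for -5.28% of growth.

Labor's share = 1 − 0.46 = 0.54.
Total hours worked contributed 0.54 × (-0.35) = -0.189 pp.
Share of growth = -0.189 / 3.58 × 100 = -5.2793%.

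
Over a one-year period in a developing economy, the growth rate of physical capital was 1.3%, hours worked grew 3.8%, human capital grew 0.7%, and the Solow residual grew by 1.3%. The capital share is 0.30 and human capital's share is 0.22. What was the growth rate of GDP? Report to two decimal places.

3.67%

Labor's share = 1 − 0.3 − 0.22 = 0.48.
Physical capital: 0.3 × 1.3 = 0.39 pp.
Human capital: 0.22 × 0.7 = 0.154 pp.
Hours worked: 0.48 × 3.8 = 1.824 pp.
Output growth = 1.3 + 2.368 = 3.668%.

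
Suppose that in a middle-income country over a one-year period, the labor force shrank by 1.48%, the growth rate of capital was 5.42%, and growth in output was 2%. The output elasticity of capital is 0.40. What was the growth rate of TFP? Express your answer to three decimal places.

0.720%

Labor's share = 1 − 0.4 = 0.6.
Capital: 0.4 × 5.42 = 2.168 pp.
The labor force: 0.6 × (-1.48) = -0.888 pp.
TFP growth = 2 − 1.28 = 0.72%.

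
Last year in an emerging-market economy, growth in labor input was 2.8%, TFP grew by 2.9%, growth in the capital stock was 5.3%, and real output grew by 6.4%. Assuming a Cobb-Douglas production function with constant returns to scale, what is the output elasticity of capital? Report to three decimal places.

The output elasticity of capital is 0.280.

gY = gA + α·gK + (1−α)·gL, so gY − gA − gL = α(gK − gL).
6.4 − 2.9 − 2.8 = α × (5.3 − 2.8).
0.7 = 2.5 α, so α = 0.28.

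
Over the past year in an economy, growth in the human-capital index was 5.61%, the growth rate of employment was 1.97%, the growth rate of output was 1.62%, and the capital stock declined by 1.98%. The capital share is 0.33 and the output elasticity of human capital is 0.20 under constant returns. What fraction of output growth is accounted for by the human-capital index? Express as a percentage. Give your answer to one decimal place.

The human-capital index contributed 0.2 × 5.61 = 1.122 pp.
Share of growth = 1.122 / 1.62 × 100 = 69.259%.

The human-capital index accounted for 69.3% of growth.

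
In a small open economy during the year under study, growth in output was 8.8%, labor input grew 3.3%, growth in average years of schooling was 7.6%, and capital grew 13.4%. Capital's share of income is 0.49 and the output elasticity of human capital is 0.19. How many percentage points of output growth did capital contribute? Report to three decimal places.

Contribution = share × growth = 0.49 × 13.4 = 6.566 pp.

6.566 percentage points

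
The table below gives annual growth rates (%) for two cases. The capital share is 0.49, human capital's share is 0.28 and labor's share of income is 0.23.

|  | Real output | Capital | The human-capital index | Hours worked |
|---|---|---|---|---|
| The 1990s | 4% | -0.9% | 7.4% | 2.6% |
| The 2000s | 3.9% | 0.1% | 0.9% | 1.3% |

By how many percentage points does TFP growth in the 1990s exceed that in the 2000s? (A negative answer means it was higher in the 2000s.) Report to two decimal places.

Labor's share = 1 − 0.49 − 0.28 = 0.23.
The 1990s: TFP = 4 + 0.441 − 2.072 − 0.598 = 1.771%.
The 2000s: TFP = 3.9 − 0.049 − 0.252 − 0.299 = 3.3%.
Difference = 1.771 − (3.3) = -1.529 pp.

-1.53 percentage points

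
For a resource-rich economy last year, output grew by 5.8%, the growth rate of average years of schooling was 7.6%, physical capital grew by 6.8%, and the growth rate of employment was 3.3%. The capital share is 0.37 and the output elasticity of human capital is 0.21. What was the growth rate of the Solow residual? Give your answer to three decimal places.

Labor's share = 1 − 0.37 − 0.21 = 0.42.
Physical capital: 0.37 × 6.8 = 2.516 pp.
Average years of schooling: 0.21 × 7.6 = 1.596 pp.
Employment: 0.42 × 3.3 = 1.386 pp.
TFP growth = 5.8 − 5.498 = 0.302%.

0.302%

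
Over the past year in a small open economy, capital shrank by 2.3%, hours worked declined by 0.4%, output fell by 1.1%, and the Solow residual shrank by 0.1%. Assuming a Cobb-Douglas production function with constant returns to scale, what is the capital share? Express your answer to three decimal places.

α = 0.316

gY = gA + α·gK + (1−α)·gL, so gY − gA − gL = α(gK − gL).
-1.1 + 0.1 + 0.4 = α × (-2.3 − (-0.4)).
-0.6 = -1.9 α, so α = 0.31579.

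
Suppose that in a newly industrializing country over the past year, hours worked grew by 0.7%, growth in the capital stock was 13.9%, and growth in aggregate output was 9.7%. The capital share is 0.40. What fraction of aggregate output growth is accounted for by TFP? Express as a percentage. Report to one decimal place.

Labor's share = 1 − 0.4 = 0.6.
The capital stock: 0.4 × 13.9 = 5.56 pp.
Hours worked: 0.6 × 0.7 = 0.42 pp.
TFP growth = 9.7 − 5.98 = 3.72%.
TFP share of growth = 3.72 / 9.7 × 100 = 38.351%.

38.4%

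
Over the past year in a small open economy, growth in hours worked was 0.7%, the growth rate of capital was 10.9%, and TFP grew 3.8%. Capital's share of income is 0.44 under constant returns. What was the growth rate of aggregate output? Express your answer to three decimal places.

Labor's share = 1 − 0.44 = 0.56.
Capital: 0.44 × 10.9 = 4.796 pp.
Hours worked: 0.56 × 0.7 = 0.392 pp.
Output growth = 3.8 + 5.188 = 8.988%.

8.988%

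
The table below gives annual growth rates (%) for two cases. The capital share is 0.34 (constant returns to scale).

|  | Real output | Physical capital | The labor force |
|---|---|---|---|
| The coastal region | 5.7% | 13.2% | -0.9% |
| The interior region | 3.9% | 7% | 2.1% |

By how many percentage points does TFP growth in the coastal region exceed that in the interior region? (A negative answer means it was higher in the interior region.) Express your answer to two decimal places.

Labor's share = 1 − 0.34 = 0.66.
The coastal region: TFP = 5.7 − 4.488 + 0.594 = 1.806%.
The interior region: TFP = 3.9 − 2.38 − 1.386 = 0.134%.
Difference = 1.806 − (0.134) = 1.672 pp.

1.67 percentage points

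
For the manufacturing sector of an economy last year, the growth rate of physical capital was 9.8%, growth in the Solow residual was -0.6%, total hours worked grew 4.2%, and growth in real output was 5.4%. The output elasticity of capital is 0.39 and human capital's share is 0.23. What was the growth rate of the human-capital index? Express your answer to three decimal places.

2.530%

Labor's share = 1 − 0.39 − 0.23 = 0.38.
gY = gA + 0.39×9.8 + 0.38×4.2 + 0.23×g.
0.23×g = 5.4 + 0.6 − 5.418 = 0.582.
g = 0.582 / 0.23 = 2.53043%.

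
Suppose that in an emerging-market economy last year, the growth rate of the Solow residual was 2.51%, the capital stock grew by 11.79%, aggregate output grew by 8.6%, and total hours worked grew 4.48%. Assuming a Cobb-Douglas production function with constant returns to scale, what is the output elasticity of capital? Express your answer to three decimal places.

The output elasticity of capital is 0.220.

gY = gA + α·gK + (1−α)·gL, so gY − gA − gL = α(gK − gL).
8.6 − 2.51 − 4.48 = α × (11.79 − 4.48).
1.61 = 7.31 α, so α = 0.22025.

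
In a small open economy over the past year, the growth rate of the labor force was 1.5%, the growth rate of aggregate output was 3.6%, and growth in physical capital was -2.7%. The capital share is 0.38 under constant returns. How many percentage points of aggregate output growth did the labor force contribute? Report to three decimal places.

0.930 pp

Labor's share = 1 − 0.38 = 0.62.
Contribution = share × growth = 0.62 × 1.5 = 0.93 pp.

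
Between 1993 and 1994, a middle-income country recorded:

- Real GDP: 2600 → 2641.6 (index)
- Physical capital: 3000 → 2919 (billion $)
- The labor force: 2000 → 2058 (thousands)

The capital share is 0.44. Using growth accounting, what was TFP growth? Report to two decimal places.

Real GDP growth = (2641.6 − 2600) / 2600 = 1.6%.
Physical capital growth = (2919 − 3000) / 3000 = -2.7%.
The labor force growth = (2058 − 2000) / 2000 = 2.9%.
Labor's share = 1 − 0.44 = 0.56.
Physical capital: 0.44 × (-2.7) = -1.188 pp.
The labor force: 0.56 × 2.9 = 1.624 pp.
TFP growth = 1.6 − 0.436 = 1.164%.

1.16%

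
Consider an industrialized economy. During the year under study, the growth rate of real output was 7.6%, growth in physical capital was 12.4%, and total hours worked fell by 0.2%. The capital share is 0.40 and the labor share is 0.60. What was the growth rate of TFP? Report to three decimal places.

Labor's share = 1 − 0.4 = 0.6.
Physical capital: 0.4 × 12.4 = 4.96 pp.
Total hours worked: 0.6 × (-0.2) = -0.12 pp.
TFP growth = 7.6 − 4.84 = 2.76%.

TFP growth was 2.760%.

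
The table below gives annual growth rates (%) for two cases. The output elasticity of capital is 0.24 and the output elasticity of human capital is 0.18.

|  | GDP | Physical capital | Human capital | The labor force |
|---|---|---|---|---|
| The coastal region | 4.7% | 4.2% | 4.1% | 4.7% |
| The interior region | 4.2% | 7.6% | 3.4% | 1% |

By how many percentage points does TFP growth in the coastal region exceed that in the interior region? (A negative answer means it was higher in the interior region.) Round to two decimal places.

-0.96 percentage points

Labor's share = 1 − 0.24 − 0.18 = 0.58.
The coastal region: TFP = 4.7 − 1.008 − 0.738 − 2.726 = 0.228%.
The interior region: TFP = 4.2 − 1.824 − 0.612 − 0.58 = 1.184%.
Difference = 0.228 − (1.184) = -0.956 pp.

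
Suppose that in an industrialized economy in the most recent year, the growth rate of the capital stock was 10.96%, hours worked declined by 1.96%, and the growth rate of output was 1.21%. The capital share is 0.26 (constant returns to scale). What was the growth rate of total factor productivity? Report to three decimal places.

Labor's share = 1 − 0.26 = 0.74.
The capital stock: 0.26 × 10.96 = 2.8496 pp.
Hours worked: 0.74 × (-1.96) = -1.4504 pp.
TFP growth = 1.21 − 1.3992 = -0.1892%.

-0.189%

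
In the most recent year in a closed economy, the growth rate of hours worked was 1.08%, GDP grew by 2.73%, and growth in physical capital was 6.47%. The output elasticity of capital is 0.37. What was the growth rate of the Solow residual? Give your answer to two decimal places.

Labor's share = 1 − 0.37 = 0.63.
Physical capital: 0.37 × 6.47 = 2.3939 pp.
Hours worked: 0.63 × 1.08 = 0.6804 pp.
TFP growth = 2.73 − 3.0743 = -0.3443%.

-0.34%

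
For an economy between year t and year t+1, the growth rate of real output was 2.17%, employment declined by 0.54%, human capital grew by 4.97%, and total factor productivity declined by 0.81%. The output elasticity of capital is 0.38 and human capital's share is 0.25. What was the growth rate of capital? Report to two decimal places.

Capital grew 5.10%.

Labor's share = 1 − 0.38 − 0.25 = 0.37.
gY = gA + 0.25×4.97 + 0.37×(-0.54) + 0.38×g.
0.38×g = 2.17 + 0.81 − 1.0427 = 1.9373.
g = 1.9373 / 0.38 = 5.0982%.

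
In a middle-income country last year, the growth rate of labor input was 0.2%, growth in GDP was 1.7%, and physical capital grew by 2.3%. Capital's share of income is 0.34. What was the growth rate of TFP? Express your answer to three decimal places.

TFP growth was 0.786%.

Labor's share = 1 − 0.34 = 0.66.
Physical capital: 0.34 × 2.3 = 0.782 pp.
Labor input: 0.66 × 0.2 = 0.132 pp.
TFP growth = 1.7 − 0.914 = 0.786%.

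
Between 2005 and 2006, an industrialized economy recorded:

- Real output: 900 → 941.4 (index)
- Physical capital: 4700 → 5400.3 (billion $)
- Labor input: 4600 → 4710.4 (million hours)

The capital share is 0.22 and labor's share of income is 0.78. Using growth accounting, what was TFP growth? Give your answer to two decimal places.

-0.55%

Real output growth = (941.4 − 900) / 900 = 4.6%.
Physical capital growth = (5400.3 − 4700) / 4700 = 14.9%.
Labor input growth = (4710.4 − 4600) / 4600 = 2.4%.
Labor's share = 1 − 0.22 = 0.78.
Physical capital: 0.22 × 14.9 = 3.278 pp.
Labor input: 0.78 × 2.4 = 1.872 pp.
TFP growth = 4.6 − 5.15 = -0.55%.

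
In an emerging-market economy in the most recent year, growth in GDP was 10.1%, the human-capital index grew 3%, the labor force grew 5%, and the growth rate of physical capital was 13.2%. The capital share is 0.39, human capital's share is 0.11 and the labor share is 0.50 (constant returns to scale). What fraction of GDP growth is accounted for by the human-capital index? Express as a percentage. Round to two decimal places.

The human-capital index accounted for 3.27% of growth.

The human-capital index contributed 0.11 × 3 = 0.33 pp.
Share of growth = 0.33 / 10.1 × 100 = 3.2673%.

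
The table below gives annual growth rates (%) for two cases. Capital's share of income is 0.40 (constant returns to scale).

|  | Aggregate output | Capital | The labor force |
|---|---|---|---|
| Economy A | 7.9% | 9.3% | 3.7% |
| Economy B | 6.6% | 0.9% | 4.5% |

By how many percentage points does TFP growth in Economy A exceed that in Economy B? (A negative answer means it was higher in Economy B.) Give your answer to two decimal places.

Labor's share = 1 − 0.4 = 0.6.
Economy A: TFP = 7.9 − 3.72 − 2.22 = 1.96%.
Economy B: TFP = 6.6 − 0.36 − 2.7 = 3.54%.
Difference = 1.96 − (3.54) = -1.58 pp.

-1.58 percentage points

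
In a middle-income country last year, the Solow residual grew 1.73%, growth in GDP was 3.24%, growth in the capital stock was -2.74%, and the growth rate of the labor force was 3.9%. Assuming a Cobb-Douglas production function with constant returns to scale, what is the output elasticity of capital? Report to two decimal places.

0.36

gY = gA + α·gK + (1−α)·gL, so gY − gA − gL = α(gK − gL).
3.24 − 1.73 − 3.9 = α × (-2.74 − 3.9).
-2.39 = -6.64 α, so α = 0.3599.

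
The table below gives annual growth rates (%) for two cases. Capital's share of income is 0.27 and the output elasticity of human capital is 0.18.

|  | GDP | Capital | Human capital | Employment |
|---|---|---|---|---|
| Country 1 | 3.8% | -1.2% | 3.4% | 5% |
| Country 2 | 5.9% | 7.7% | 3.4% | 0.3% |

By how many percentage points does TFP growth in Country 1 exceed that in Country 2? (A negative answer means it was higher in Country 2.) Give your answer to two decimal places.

-2.28 percentage points

Labor's share = 1 − 0.27 − 0.18 = 0.55.
Country 1: TFP = 3.8 + 0.324 − 0.612 − 2.75 = 0.762%.
Country 2: TFP = 5.9 − 2.079 − 0.612 − 0.165 = 3.044%.
Difference = 0.762 − (3.044) = -2.282 pp.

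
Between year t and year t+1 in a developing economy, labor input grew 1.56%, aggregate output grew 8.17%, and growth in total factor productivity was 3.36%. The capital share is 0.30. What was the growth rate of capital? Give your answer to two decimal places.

Labor's share = 1 − 0.3 = 0.7.
gY = gA + 0.7×1.56 + 0.3×g.
0.3×g = 8.17 − 3.36 − 1.092 = 3.718.
g = 3.718 / 0.3 = 12.3933%.

12.39%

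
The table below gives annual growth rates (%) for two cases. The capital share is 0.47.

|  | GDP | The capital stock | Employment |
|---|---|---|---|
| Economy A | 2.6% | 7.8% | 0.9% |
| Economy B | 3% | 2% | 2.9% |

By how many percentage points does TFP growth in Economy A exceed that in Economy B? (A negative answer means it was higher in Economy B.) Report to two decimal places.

-2.07 percentage points

Labor's share = 1 − 0.47 = 0.53.
Economy A: TFP = 2.6 − 3.666 − 0.477 = -1.543%.
Economy B: TFP = 3 − 0.94 − 1.537 = 0.523%.
Difference = -1.543 − (0.523) = -2.066 pp.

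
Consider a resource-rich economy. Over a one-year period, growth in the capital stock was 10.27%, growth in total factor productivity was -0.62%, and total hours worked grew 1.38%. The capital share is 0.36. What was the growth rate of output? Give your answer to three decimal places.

Output growth was 3.960%.

Labor's share = 1 − 0.36 = 0.64.
The capital stock: 0.36 × 10.27 = 3.6972 pp.
Total hours worked: 0.64 × 1.38 = 0.8832 pp.
Output growth = -0.62 + 4.5804 = 3.9604%.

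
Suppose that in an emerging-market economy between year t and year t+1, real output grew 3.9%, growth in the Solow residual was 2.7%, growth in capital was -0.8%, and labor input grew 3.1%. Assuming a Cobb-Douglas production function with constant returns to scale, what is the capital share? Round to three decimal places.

The capital share is 0.487.

gY = gA + α·gK + (1−α)·gL, so gY − gA − gL = α(gK − gL).
3.9 − 2.7 − 3.1 = α × (-0.8 − 3.1).
-1.9 = -3.9 α, so α = 0.48718.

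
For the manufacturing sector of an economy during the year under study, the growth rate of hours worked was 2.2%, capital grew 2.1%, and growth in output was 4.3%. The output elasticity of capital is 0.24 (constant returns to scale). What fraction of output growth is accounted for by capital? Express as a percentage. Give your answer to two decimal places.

11.72%

Capital contributed 0.24 × 2.1 = 0.504 pp.
Share of growth = 0.504 / 4.3 × 100 = 11.7209%.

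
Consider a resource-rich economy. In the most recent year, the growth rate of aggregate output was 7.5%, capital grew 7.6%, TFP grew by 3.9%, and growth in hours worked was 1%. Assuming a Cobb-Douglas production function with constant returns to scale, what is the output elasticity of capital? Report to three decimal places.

α = 0.394

gY = gA + α·gK + (1−α)·gL, so gY − gA − gL = α(gK − gL).
7.5 − 3.9 − 1 = α × (7.6 − 1).
2.6 = 6.6 α, so α = 0.39394.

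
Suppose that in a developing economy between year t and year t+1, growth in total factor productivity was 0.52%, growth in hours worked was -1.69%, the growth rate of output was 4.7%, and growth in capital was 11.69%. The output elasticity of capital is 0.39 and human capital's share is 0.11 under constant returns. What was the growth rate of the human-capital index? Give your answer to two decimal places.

Labor's share = 1 − 0.39 − 0.11 = 0.5.
gY = gA + 0.39×11.69 + 0.5×(-1.69) + 0.11×g.
0.11×g = 4.7 − 0.52 − 3.7141 = 0.4659.
g = 0.4659 / 0.11 = 4.2355%.

4.24%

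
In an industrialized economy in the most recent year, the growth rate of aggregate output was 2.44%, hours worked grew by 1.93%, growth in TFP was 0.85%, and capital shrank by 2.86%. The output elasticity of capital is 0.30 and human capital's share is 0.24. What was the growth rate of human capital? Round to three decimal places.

Labor's share = 1 − 0.3 − 0.24 = 0.46.
gY = gA + 0.3×(-2.86) + 0.46×1.93 + 0.24×g.
0.24×g = 2.44 − 0.85 − 0.0298 = 1.5602.
g = 1.5602 / 0.24 = 6.50083%.

6.501%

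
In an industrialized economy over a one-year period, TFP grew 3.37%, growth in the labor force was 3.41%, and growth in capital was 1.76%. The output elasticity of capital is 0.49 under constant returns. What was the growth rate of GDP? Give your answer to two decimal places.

Labor's share = 1 − 0.49 = 0.51.
Capital: 0.49 × 1.76 = 0.8624 pp.
The labor force: 0.51 × 3.41 = 1.7391 pp.
Output growth = 3.37 + 2.6015 = 5.9715%.

5.97%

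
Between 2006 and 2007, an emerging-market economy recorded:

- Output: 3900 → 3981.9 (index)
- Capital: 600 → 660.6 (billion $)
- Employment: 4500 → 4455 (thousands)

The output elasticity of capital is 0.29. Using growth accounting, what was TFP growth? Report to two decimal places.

-0.12%

Output growth = (3981.9 − 3900) / 3900 = 2.1%.
Capital growth = (660.6 − 600) / 600 = 10.1%.
Employment growth = (4455 − 4500) / 4500 = -1%.
Labor's share = 1 − 0.29 = 0.71.
Capital: 0.29 × 10.1 = 2.929 pp.
Employment: 0.71 × (-1) = -0.71 pp.
TFP growth = 2.1 − 2.219 = -0.119%.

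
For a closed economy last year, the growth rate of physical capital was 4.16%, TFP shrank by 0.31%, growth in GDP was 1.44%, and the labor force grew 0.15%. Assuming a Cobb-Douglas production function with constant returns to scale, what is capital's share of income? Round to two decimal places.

gY = gA + α·gK + (1−α)·gL, so gY − gA − gL = α(gK − gL).
1.44 + 0.31 − 0.15 = α × (4.16 − 0.15).
1.6 = 4.01 α, so α = 0.399.

0.40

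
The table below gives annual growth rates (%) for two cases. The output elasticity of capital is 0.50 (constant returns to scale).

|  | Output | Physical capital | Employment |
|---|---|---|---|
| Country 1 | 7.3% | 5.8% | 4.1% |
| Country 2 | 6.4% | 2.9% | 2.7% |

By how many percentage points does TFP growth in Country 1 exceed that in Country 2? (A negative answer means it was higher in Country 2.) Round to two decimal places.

-1.25 percentage points

Labor's share = 1 − 0.5 = 0.5.
Country 1: TFP = 7.3 − 2.9 − 2.05 = 2.35%.
Country 2: TFP = 6.4 − 1.45 − 1.35 = 3.6%.
Difference = 2.35 − (3.6) = -1.25 pp.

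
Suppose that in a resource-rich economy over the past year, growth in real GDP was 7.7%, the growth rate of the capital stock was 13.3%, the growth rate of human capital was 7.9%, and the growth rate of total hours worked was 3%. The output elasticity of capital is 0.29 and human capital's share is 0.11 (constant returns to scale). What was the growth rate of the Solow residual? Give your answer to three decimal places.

Labor's share = 1 − 0.29 − 0.11 = 0.6.
The capital stock: 0.29 × 13.3 = 3.857 pp.
Human capital: 0.11 × 7.9 = 0.869 pp.
Total hours worked: 0.6 × 3 = 1.8 pp.
TFP growth = 7.7 − 6.526 = 1.174%.

1.174%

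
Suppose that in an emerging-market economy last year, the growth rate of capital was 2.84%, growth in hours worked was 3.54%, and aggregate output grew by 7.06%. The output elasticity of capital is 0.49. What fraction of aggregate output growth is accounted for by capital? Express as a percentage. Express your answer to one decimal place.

Capital accounted for 19.7% of growth.

Capital contributed 0.49 × 2.84 = 1.3916 pp.
Share of growth = 1.3916 / 7.06 × 100 = 19.711%.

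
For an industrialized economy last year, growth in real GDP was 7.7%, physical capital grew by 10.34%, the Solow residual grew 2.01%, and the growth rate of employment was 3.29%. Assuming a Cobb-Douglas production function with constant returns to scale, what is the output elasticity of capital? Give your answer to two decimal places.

gY = gA + α·gK + (1−α)·gL, so gY − gA − gL = α(gK − gL).
7.7 − 2.01 − 3.29 = α × (10.34 − 3.29).
2.4 = 7.05 α, so α = 0.3404.

The output elasticity of capital is 0.34.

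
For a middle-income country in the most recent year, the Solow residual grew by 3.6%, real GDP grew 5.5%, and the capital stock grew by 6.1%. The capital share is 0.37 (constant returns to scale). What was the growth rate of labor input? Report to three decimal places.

Labor's share = 1 − 0.37 = 0.63.
gY = gA + 0.37×6.1 + 0.63×g.
0.63×g = 5.5 − 3.6 − 2.257 = -0.357.
g = -0.357 / 0.63 = -0.56667%.

-0.567%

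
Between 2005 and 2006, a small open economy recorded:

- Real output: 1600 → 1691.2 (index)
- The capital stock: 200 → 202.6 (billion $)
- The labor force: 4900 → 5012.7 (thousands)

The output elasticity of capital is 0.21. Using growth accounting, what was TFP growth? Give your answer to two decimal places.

TFP growth was 3.61%.

Real output growth = (1691.2 − 1600) / 1600 = 5.7%.
The capital stock growth = (202.6 − 200) / 200 = 1.3%.
The labor force growth = (5012.7 − 4900) / 4900 = 2.3%.
Labor's share = 1 − 0.21 = 0.79.
The capital stock: 0.21 × 1.3 = 0.273 pp.
The labor force: 0.79 × 2.3 = 1.817 pp.
TFP growth = 5.7 − 2.09 = 3.61%.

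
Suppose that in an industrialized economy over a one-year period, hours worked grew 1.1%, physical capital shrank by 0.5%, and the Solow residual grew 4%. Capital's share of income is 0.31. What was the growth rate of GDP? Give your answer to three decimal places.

Labor's share = 1 − 0.31 = 0.69.
Physical capital: 0.31 × (-0.5) = -0.155 pp.
Hours worked: 0.69 × 1.1 = 0.759 pp.
Output growth = 4 + 0.604 = 4.604%.

4.604%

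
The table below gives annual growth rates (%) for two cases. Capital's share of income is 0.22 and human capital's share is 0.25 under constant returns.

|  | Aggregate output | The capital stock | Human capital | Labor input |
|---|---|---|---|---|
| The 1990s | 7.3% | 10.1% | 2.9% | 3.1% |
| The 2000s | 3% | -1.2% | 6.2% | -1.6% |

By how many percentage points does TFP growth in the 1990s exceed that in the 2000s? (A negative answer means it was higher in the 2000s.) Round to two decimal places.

0.15 percentage points

Labor's share = 1 − 0.22 − 0.25 = 0.53.
The 1990s: TFP = 7.3 − 2.222 − 0.725 − 1.643 = 2.71%.
The 2000s: TFP = 3 + 0.264 − 1.55 + 0.848 = 2.562%.
Difference = 2.71 − (2.562) = 0.148 pp.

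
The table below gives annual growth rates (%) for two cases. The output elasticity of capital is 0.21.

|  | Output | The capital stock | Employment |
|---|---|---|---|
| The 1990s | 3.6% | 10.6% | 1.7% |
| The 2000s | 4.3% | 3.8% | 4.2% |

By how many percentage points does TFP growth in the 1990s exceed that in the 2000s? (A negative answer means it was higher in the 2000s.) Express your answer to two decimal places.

Labor's share = 1 − 0.21 = 0.79.
The 1990s: TFP = 3.6 − 2.226 − 1.343 = 0.031%.
The 2000s: TFP = 4.3 − 0.798 − 3.318 = 0.184%.
Difference = 0.031 − (0.184) = -0.153 pp.

-0.15 percentage points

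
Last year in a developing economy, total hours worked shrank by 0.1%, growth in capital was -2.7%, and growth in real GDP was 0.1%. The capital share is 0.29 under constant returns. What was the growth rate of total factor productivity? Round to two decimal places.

0.95%

Labor's share = 1 − 0.29 = 0.71.
Capital: 0.29 × (-2.7) = -0.783 pp.
Total hours worked: 0.71 × (-0.1) = -0.071 pp.
TFP growth = 0.1 + 0.854 = 0.954%.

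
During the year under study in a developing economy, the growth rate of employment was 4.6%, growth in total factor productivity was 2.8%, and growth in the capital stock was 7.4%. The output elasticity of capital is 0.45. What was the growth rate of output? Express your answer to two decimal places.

Labor's share = 1 − 0.45 = 0.55.
The capital stock: 0.45 × 7.4 = 3.33 pp.
Employment: 0.55 × 4.6 = 2.53 pp.
Output growth = 2.8 + 5.86 = 8.66%.

8.66%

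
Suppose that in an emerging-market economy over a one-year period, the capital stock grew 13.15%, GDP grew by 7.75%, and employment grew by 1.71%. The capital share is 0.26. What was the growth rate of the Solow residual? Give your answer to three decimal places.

Labor's share = 1 − 0.26 = 0.74.
The capital stock: 0.26 × 13.15 = 3.419 pp.
Employment: 0.74 × 1.71 = 1.2654 pp.
TFP growth = 7.75 − 4.6844 = 3.0656%.

The Solow residual grew 3.066%.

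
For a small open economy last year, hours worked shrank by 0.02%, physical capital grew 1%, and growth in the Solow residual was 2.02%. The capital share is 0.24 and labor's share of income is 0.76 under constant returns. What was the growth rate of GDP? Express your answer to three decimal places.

Labor's share = 1 − 0.24 = 0.76.
Physical capital: 0.24 × 1 = 0.24 pp.
Hours worked: 0.76 × (-0.02) = -0.0152 pp.
Output growth = 2.02 + 0.2248 = 2.2448%.

GDP growth was 2.245%.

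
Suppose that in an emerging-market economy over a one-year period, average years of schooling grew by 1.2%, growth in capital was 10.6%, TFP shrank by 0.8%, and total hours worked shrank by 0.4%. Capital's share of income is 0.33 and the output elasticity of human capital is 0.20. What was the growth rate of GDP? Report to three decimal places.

Labor's share = 1 − 0.33 − 0.2 = 0.47.
Capital: 0.33 × 10.6 = 3.498 pp.
Average years of schooling: 0.2 × 1.2 = 0.24 pp.
Total hours worked: 0.47 × (-0.4) = -0.188 pp.
Output growth = -0.8 + 3.55 = 2.75%.

2.750%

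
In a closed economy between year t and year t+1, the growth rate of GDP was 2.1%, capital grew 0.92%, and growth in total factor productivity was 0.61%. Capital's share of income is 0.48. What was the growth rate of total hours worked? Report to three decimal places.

Labor's share = 1 − 0.48 = 0.52.
gY = gA + 0.48×0.92 + 0.52×g.
0.52×g = 2.1 − 0.61 − 0.4416 = 1.0484.
g = 1.0484 / 0.52 = 2.01615%.

Total hours worked grew 2.016%.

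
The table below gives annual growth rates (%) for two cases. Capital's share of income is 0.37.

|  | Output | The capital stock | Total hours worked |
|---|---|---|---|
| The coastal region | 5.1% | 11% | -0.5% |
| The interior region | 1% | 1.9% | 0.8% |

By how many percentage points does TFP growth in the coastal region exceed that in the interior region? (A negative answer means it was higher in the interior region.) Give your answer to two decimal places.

Labor's share = 1 − 0.37 = 0.63.
The coastal region: TFP = 5.1 − 4.07 + 0.315 = 1.345%.
The interior region: TFP = 1 − 0.703 − 0.504 = -0.207%.
Difference = 1.345 − (-0.207) = 1.552 pp.

1.55 percentage points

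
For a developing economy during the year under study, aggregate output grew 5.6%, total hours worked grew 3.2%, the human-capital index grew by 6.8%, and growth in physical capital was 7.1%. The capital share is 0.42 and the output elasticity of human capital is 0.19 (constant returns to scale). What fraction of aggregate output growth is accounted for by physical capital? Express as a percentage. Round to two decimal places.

Physical capital contributed 0.42 × 7.1 = 2.982 pp.
Share of growth = 2.982 / 5.6 × 100 = 53.25%.

53.25%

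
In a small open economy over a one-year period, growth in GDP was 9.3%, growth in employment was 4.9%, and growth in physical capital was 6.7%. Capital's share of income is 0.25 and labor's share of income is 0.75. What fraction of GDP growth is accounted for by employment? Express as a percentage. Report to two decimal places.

Labor's share = 1 − 0.25 = 0.75.
Employment contributed 0.75 × 4.9 = 3.675 pp.
Share of growth = 3.675 / 9.3 × 100 = 39.5161%.

39.52%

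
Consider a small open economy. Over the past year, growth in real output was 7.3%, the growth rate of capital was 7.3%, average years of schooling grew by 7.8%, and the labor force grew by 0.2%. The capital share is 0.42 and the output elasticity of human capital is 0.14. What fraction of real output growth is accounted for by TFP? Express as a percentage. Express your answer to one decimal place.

TFP accounted for 41.8% of growth.

Labor's share = 1 − 0.42 − 0.14 = 0.44.
Capital: 0.42 × 7.3 = 3.066 pp.
Average years of schooling: 0.14 × 7.8 = 1.092 pp.
The labor force: 0.44 × 0.2 = 0.088 pp.
TFP growth = 7.3 − 4.246 = 3.054%.
TFP share of growth = 3.054 / 7.3 × 100 = 41.836%.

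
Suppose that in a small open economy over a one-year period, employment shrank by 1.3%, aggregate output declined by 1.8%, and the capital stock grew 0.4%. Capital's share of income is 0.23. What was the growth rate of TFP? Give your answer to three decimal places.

-0.891%

Labor's share = 1 − 0.23 = 0.77.
The capital stock: 0.23 × 0.4 = 0.092 pp.
Employment: 0.77 × (-1.3) = -1.001 pp.
TFP growth = -1.8 + 0.909 = -0.891%.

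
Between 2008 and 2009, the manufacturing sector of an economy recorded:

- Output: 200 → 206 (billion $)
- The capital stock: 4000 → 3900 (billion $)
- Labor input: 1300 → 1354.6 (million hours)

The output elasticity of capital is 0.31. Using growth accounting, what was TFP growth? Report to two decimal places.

TFP growth was 0.88%.

Output growth = (206 − 200) / 200 = 3%.
The capital stock growth = (3900 − 4000) / 4000 = -2.5%.
Labor input growth = (1354.6 − 1300) / 1300 = 4.2%.
Labor's share = 1 − 0.31 = 0.69.
The capital stock: 0.31 × (-2.5) = -0.775 pp.
Labor input: 0.69 × 4.2 = 2.898 pp.
TFP growth = 3 − 2.123 = 0.877%.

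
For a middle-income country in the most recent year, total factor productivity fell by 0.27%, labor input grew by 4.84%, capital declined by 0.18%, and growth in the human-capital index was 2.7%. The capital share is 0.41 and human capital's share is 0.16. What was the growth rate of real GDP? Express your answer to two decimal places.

2.17%

Labor's share = 1 − 0.41 − 0.16 = 0.43.
Capital: 0.41 × (-0.18) = -0.0738 pp.
The human-capital index: 0.16 × 2.7 = 0.432 pp.
Labor input: 0.43 × 4.84 = 2.0812 pp.
Output growth = -0.27 + 2.4394 = 2.1694%.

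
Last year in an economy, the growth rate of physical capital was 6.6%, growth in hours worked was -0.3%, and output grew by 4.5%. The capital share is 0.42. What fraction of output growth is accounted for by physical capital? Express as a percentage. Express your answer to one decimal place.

Physical capital accounted for 61.6% of growth.

Physical capital contributed 0.42 × 6.6 = 2.772 pp.
Share of growth = 2.772 / 4.5 × 100 = 61.6%.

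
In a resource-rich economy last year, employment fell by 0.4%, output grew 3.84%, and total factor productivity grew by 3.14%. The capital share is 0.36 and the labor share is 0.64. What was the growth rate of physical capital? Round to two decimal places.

Labor's share = 1 − 0.36 = 0.64.
gY = gA + 0.64×(-0.4) + 0.36×g.
0.36×g = 3.84 − 3.14 + 0.256 = 0.956.
g = 0.956 / 0.36 = 2.6556%.

2.66%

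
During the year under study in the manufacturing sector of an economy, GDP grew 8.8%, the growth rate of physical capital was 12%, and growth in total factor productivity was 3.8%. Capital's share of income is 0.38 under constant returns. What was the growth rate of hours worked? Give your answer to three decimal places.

Hours worked growth was 0.710%.

Labor's share = 1 − 0.38 = 0.62.
gY = gA + 0.38×12 + 0.62×g.
0.62×g = 8.8 − 3.8 − 4.56 = 0.44.
g = 0.44 / 0.62 = 0.70968%.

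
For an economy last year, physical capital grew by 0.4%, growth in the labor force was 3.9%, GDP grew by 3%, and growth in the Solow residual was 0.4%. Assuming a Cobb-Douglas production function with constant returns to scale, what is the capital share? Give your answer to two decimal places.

gY = gA + α·gK + (1−α)·gL, so gY − gA − gL = α(gK − gL).
3 − 0.4 − 3.9 = α × (0.4 − 3.9).
-1.3 = -3.5 α, so α = 0.3714.

α = 0.37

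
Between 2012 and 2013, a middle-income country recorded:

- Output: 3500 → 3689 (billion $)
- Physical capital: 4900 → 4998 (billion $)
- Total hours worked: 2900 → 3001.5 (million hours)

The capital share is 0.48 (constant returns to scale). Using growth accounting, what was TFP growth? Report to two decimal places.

TFP growth was 2.62%.

Output growth = (3689 − 3500) / 3500 = 5.4%.
Physical capital growth = (4998 − 4900) / 4900 = 2%.
Total hours worked growth = (3001.5 − 2900) / 2900 = 3.5%.
Labor's share = 1 − 0.48 = 0.52.
Physical capital: 0.48 × 2 = 0.96 pp.
Total hours worked: 0.52 × 3.5 = 1.82 pp.
TFP growth = 5.4 − 2.78 = 2.62%.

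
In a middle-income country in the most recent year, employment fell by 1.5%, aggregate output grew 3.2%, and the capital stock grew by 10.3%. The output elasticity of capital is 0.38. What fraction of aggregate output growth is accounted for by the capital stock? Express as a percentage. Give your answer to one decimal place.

The capital stock contributed 0.38 × 10.3 = 3.914 pp.
Share of growth = 3.914 / 3.2 × 100 = 122.313%.

122.3%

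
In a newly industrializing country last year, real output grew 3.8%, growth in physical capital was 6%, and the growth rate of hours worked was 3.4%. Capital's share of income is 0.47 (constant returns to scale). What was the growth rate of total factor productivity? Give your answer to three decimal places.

Labor's share = 1 − 0.47 = 0.53.
Physical capital: 0.47 × 6 = 2.82 pp.
Hours worked: 0.53 × 3.4 = 1.802 pp.
TFP growth = 3.8 − 4.622 = -0.822%.

-0.822%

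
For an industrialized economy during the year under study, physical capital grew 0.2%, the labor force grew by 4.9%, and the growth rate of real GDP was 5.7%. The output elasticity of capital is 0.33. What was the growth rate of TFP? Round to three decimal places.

TFP grew 2.351%.

Labor's share = 1 − 0.33 = 0.67.
Physical capital: 0.33 × 0.2 = 0.066 pp.
The labor force: 0.67 × 4.9 = 3.283 pp.
TFP growth = 5.7 − 3.349 = 2.351%.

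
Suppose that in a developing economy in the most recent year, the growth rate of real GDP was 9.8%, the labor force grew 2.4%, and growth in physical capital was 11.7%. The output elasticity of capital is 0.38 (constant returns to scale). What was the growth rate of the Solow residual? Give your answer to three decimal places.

The Solow residual grew 3.866%.

Labor's share = 1 − 0.38 = 0.62.
Physical capital: 0.38 × 11.7 = 4.446 pp.
The labor force: 0.62 × 2.4 = 1.488 pp.
TFP growth = 9.8 − 5.934 = 3.866%.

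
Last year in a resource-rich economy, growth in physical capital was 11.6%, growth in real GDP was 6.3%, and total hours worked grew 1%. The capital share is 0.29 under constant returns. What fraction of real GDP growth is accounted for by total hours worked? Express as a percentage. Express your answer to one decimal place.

Total hours worked accounted for 11.3% of growth.

Labor's share = 1 − 0.29 = 0.71.
Total hours worked contributed 0.71 × 1 = 0.71 pp.
Share of growth = 0.71 / 6.3 × 100 = 11.27%.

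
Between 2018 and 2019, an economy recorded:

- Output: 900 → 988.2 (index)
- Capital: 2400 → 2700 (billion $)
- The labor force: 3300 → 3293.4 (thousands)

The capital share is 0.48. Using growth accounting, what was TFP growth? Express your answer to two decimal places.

TFP grew 3.90%.

Output growth = (988.2 − 900) / 900 = 9.8%.
Capital growth = (2700 − 2400) / 2400 = 12.5%.
The labor force growth = (3293.4 − 3300) / 3300 = -0.2%.
Labor's share = 1 − 0.48 = 0.52.
Capital: 0.48 × 12.5 = 6 pp.
The labor force: 0.52 × (-0.2) = -0.104 pp.
TFP growth = 9.8 − 5.896 = 3.904%.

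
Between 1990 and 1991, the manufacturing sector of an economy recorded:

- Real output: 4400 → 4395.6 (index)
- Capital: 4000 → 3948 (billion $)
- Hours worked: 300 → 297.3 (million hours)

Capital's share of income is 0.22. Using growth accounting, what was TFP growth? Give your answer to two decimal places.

Real output growth = (4395.6 − 4400) / 4400 = -0.1%.
Capital growth = (3948 − 4000) / 4000 = -1.3%.
Hours worked growth = (297.3 − 300) / 300 = -0.9%.
Labor's share = 1 − 0.22 = 0.78.
Capital: 0.22 × (-1.3) = -0.286 pp.
Hours worked: 0.78 × (-0.9) = -0.702 pp.
TFP growth = -0.1 + 0.988 = 0.888%.

0.89%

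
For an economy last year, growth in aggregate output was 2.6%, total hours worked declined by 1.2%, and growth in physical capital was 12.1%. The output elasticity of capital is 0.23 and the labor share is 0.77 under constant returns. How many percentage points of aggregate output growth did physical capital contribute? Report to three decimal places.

Contribution = share × growth = 0.23 × 12.1 = 2.783 pp.

2.783 pp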